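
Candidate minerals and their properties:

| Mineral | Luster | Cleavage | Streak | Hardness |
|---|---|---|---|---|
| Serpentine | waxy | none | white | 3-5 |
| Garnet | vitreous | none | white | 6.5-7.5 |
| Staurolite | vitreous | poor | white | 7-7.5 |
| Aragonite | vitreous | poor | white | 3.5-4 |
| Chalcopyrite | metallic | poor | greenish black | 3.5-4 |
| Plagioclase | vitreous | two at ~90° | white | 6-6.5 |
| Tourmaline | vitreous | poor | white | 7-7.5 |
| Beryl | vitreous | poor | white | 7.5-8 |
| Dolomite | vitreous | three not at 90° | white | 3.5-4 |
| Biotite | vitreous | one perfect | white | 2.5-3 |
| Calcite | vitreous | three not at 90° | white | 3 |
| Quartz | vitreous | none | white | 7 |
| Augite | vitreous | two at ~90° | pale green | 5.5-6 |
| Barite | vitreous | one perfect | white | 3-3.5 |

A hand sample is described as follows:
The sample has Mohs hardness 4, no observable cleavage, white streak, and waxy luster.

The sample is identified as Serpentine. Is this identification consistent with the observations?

Mohs hardness 4 — fits Serpentine (hardness 3-5).
No observable cleavage — fits Serpentine (cleavage none).
White streak — fits Serpentine (white streak).
Waxy luster — fits Serpentine (waxy luster).
All observations are consistent with the tabulated values for Serpentine.

Consistent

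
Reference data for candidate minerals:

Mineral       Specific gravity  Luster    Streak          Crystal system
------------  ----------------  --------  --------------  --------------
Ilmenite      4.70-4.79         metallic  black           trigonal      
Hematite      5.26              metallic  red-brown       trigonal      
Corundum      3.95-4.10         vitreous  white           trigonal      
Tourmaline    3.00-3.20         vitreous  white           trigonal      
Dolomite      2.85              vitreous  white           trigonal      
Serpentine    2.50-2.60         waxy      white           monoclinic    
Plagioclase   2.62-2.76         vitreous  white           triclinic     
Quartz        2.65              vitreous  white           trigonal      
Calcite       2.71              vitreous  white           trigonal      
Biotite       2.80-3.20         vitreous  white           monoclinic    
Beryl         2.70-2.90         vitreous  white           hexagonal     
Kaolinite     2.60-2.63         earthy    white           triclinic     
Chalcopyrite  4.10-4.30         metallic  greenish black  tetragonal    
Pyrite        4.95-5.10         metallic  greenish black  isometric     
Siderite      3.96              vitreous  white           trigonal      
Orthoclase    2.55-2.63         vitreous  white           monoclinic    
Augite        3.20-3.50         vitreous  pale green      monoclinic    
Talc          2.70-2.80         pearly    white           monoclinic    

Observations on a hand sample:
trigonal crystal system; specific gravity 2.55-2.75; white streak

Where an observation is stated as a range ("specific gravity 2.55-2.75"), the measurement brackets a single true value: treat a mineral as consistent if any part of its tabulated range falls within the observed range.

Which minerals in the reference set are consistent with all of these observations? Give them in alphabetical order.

Calcite, Quartz

Trigonal crystal system — only Ilmenite, Hematite, Corundum, Tourmaline, Dolomite, Quartz, Calcite, Siderite remain.
Specific gravity 2.55-2.75 — Quartz, Calcite remain.
White streak — consistent with all remaining minerals.
Remaining candidates: Calcite, Quartz.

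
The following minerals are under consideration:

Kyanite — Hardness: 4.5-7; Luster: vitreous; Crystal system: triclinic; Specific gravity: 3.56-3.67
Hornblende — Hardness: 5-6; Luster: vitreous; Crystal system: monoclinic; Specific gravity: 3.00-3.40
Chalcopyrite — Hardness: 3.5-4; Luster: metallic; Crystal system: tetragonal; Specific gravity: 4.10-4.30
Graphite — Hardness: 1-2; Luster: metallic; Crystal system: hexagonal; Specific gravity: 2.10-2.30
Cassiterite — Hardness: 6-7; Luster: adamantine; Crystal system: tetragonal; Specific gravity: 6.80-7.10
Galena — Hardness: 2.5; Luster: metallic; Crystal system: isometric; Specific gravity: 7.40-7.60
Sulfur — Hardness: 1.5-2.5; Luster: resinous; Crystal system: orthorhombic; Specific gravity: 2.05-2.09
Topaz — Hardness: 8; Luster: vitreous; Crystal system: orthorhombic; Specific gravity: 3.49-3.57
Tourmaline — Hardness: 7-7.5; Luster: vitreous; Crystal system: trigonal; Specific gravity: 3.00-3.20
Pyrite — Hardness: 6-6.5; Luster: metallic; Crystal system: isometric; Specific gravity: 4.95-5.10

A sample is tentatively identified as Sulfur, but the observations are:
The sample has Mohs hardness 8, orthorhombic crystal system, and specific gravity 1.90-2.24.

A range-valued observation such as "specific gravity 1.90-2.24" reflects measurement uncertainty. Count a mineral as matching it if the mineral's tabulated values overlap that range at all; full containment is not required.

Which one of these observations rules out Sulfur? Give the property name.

Mohs hardness 8: Sulfur has hardness 1.5-2.5 — outside the reference range.
Orthorhombic crystal system: Sulfur has orthorhombic system — matches.
Specific gravity 1.90-2.24: Sulfur has SG 2.05-2.09 — matches.
Everything matches except the hardness.

hardness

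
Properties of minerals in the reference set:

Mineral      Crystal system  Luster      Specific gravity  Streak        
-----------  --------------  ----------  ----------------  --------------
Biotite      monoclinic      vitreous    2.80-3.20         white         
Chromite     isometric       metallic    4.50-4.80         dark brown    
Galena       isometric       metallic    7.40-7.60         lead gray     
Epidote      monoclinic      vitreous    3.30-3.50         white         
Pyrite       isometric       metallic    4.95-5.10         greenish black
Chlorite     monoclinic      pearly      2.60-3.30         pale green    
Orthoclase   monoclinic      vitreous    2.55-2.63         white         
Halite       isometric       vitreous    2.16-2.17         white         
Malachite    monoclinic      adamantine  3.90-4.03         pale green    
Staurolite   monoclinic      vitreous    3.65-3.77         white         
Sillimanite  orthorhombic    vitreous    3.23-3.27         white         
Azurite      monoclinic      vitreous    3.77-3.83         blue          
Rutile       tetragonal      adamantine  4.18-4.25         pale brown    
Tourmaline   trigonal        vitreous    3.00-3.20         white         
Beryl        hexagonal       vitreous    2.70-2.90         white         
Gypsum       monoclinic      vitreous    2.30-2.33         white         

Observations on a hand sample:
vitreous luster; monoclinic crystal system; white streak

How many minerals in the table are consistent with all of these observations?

5

Vitreous luster excludes Chromite, Galena, Pyrite, Chlorite, Malachite, Rutile.
Monoclinic crystal system rules out Halite, Sillimanite, Tourmaline, Beryl.
White streak rules out Azurite.
Consistent with every observation: Biotite, Epidote, Gypsum, Orthoclase, Staurolite.
That is 5 minerals.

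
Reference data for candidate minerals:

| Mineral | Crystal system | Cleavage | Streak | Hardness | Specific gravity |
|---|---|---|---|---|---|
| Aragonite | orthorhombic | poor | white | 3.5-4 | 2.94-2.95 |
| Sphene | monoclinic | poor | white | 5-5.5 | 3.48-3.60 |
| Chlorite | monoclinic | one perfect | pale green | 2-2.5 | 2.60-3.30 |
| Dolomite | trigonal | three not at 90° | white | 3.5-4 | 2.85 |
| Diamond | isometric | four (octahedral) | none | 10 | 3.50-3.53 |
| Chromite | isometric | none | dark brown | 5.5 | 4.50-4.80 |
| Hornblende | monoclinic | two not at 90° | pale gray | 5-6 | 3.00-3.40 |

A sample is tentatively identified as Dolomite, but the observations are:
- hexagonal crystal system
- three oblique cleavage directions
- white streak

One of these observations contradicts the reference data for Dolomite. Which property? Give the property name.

crystal system

Hexagonal crystal system: Dolomite has trigonal system — does not match.
Three oblique cleavage directions: Dolomite has cleavage three not at 90° — within range.
White streak: Dolomite has white streak — within range.
Only the crystal system is inconsistent.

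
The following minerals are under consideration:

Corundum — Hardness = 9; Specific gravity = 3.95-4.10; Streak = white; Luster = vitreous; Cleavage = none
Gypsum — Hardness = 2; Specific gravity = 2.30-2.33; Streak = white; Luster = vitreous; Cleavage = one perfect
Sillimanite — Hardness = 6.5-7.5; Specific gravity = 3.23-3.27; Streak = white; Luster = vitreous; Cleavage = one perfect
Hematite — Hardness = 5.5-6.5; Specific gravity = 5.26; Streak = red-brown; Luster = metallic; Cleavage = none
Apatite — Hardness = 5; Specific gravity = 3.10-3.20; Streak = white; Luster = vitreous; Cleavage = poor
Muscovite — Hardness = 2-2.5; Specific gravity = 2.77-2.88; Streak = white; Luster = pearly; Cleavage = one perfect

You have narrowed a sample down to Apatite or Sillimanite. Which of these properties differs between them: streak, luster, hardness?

hardness

Streak: both white — identical.
Luster: both vitreous — identical.
Hardness: Apatite 5, Sillimanite 6.5-7.5 — different.
Only hardness differs between Apatite and Sillimanite among the listed tests.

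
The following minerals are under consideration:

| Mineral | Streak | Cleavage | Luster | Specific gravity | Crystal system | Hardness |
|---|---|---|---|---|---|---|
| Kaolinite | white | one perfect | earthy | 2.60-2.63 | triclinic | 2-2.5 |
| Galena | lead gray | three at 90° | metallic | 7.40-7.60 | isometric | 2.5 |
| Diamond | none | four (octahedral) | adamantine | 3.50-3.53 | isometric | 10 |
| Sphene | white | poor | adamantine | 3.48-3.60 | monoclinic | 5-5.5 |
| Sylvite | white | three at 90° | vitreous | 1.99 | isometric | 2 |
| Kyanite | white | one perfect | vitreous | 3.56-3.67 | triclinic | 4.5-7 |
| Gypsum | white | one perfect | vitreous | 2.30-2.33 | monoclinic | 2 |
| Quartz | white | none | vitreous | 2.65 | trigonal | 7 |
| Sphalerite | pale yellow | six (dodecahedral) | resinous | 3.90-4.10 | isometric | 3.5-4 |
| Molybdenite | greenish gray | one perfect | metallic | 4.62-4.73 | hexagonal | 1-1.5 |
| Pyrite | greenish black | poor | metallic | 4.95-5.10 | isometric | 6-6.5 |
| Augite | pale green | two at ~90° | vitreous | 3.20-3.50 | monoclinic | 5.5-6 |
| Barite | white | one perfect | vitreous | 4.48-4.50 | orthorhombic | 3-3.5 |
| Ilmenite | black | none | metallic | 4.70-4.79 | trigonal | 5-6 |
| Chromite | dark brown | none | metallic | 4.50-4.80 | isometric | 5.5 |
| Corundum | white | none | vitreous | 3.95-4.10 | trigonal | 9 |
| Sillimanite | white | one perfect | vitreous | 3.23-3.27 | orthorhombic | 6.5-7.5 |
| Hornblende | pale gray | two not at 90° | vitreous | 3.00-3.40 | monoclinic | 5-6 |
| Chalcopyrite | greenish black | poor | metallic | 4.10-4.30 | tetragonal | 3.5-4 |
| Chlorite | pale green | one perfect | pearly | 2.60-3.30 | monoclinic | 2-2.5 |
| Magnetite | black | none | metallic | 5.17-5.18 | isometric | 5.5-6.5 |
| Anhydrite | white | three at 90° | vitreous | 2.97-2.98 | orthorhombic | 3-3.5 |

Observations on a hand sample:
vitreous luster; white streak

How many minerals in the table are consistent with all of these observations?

Vitreous luster — leaves Sylvite, Kyanite, Gypsum, Quartz, Augite, Barite, Corundum, Sillimanite, Hornblende, Anhydrite.
White streak excludes Augite, Hornblende.
The minerals that satisfy all observations are Anhydrite, Barite, Corundum, Gypsum, Kyanite, Quartz, Sillimanite, Sylvite.
That is 8 minerals.

8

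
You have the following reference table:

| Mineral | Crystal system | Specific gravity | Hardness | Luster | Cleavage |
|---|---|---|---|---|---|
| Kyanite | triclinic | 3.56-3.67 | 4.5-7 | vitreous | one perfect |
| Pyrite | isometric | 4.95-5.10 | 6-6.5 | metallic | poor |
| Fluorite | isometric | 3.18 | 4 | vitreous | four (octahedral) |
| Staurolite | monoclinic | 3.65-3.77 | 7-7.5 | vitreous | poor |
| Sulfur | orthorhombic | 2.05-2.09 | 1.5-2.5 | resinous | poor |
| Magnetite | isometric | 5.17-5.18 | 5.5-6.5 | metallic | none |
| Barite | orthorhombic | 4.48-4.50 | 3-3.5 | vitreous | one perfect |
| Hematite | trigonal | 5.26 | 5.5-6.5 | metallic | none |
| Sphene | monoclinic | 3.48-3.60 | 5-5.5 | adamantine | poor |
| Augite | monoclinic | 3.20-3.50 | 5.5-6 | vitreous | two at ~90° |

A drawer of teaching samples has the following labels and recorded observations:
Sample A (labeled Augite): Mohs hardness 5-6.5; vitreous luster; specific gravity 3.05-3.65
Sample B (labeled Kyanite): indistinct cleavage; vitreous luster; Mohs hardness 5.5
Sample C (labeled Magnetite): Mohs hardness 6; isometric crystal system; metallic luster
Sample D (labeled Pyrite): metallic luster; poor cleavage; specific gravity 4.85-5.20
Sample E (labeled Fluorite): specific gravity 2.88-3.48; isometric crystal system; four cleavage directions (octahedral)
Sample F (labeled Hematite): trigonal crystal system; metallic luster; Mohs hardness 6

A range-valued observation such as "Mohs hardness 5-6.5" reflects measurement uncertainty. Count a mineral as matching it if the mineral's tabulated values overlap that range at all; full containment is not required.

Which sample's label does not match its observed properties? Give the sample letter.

Sample A: nothing contradicts Augite.
Sample B: indistinct cleavage is outside the reference for Kyanite (cleavage one perfect) — mislabeled.
Sample C: nothing contradicts Magnetite.
Sample D: nothing contradicts Pyrite.
Sample E: nothing contradicts Fluorite.
Sample F: nothing contradicts Hematite.
Sample B is the mislabeled one.

B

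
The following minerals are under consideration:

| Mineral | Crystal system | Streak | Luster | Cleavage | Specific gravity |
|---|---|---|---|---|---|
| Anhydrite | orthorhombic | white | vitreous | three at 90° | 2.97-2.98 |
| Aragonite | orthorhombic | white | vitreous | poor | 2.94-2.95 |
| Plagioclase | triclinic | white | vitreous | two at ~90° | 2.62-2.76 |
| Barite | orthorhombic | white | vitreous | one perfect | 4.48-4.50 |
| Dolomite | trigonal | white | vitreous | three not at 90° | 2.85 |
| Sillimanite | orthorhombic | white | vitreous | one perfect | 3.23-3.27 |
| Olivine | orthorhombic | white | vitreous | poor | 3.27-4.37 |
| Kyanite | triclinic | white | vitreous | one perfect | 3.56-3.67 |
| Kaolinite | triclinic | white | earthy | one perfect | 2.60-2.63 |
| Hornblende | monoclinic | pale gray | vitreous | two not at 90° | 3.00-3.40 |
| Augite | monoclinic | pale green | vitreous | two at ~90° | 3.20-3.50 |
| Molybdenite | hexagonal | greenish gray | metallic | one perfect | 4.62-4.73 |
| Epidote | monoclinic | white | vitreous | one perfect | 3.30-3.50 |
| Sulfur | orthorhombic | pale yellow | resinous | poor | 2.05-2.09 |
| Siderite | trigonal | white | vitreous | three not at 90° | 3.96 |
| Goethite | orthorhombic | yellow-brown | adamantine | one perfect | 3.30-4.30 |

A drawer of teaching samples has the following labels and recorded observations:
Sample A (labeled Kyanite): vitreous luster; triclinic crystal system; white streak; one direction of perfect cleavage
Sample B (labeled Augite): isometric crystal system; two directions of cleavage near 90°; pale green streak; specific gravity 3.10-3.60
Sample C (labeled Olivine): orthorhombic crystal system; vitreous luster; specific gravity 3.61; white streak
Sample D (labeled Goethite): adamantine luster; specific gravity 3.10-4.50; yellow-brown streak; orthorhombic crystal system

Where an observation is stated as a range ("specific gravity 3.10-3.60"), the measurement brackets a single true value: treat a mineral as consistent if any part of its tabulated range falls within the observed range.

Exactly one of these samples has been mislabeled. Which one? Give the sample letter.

Sample A: all recorded properties match Kyanite.
Sample B: Augite has monoclinic system, but the record shows isometric crystal system — this label is wrong.
Sample C: all recorded properties match Olivine.
Sample D: all recorded properties match Goethite.
The mislabeled specimen is B.

B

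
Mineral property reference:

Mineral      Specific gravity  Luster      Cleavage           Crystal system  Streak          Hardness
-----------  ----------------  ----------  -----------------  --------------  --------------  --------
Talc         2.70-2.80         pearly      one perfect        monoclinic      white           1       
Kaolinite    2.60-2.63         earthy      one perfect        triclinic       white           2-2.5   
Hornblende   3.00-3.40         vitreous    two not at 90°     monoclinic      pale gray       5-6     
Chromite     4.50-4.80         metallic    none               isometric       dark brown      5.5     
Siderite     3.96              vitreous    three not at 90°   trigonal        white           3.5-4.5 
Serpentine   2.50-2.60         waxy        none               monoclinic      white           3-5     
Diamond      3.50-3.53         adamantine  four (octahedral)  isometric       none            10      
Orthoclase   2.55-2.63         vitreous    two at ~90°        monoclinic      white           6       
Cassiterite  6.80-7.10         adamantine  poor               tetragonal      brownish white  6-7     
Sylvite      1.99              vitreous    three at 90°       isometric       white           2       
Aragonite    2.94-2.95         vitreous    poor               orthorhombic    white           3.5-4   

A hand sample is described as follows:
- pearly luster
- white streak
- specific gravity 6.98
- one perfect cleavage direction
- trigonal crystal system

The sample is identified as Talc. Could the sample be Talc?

Pearly luster — matches Talc (pearly luster).
White streak — matches Talc (white streak).
Specific gravity 6.98 — Talc has SG 2.70-2.80; a mismatch.
One perfect cleavage direction — matches Talc (cleavage one perfect).
Trigonal crystal system — Talc has monoclinic system; a mismatch.
2 of the observed properties are inconsistent with Talc.

Inconsistent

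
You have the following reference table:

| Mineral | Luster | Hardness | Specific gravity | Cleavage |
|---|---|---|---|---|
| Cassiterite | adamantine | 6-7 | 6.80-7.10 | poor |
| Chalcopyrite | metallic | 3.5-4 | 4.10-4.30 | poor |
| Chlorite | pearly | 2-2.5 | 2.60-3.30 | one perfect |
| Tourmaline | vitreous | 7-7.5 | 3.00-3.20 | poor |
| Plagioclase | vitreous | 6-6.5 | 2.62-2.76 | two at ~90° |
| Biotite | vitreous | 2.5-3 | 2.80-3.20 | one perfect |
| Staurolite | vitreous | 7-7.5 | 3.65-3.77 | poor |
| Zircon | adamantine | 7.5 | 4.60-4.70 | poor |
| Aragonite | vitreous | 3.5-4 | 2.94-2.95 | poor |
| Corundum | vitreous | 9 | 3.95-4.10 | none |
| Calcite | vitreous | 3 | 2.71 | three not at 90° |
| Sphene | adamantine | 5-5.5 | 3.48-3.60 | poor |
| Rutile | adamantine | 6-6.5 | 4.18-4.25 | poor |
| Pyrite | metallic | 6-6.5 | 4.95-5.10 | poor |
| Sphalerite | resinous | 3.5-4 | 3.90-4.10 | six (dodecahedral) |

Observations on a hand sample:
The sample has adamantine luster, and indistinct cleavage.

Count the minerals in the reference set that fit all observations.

4

Adamantine luster: only Cassiterite, Zircon, Sphene, Rutile remain.
Indistinct cleavage: no further eliminations.
Remaining candidates: Cassiterite, Rutile, Sphene, Zircon.
That is 4 minerals.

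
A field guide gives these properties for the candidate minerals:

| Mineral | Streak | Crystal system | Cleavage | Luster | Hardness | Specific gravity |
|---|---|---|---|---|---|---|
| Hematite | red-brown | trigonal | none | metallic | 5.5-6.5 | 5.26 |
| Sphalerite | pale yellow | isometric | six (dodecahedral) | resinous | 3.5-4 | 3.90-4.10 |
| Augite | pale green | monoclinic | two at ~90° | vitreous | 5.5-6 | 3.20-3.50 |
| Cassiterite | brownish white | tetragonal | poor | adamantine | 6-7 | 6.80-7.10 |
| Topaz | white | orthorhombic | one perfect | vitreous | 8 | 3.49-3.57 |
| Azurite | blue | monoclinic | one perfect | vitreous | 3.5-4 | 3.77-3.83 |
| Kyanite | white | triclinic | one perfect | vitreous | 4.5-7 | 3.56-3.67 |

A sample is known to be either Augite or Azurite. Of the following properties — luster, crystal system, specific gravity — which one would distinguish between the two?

specific gravity

Luster: both vitreous — shared.
Crystal system: both monoclinic — shared.
Specific gravity: Augite 3.20-3.50, Azurite 3.77-3.83 — different.
Specific gravity is the diagnostic property here.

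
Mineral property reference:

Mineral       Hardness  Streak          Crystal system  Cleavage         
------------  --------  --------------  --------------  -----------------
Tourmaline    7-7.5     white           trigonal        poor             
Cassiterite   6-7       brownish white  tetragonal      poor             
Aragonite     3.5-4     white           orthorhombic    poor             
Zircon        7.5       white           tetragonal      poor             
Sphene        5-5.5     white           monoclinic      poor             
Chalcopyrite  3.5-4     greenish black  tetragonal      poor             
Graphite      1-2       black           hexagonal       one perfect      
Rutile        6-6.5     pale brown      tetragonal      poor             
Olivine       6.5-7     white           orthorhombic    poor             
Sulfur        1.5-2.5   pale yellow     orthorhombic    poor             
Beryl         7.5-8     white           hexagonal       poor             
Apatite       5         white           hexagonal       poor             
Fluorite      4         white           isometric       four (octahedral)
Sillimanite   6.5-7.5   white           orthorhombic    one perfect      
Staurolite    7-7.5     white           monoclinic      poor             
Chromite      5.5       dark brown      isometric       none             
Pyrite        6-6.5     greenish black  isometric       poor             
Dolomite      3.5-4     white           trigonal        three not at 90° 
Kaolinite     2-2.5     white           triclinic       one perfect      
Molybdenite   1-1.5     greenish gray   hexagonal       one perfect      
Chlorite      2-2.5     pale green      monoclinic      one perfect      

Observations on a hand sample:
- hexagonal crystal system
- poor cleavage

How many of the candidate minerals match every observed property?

Hexagonal crystal system: Graphite, Beryl, Apatite, Molybdenite remain.
Poor cleavage excludes Graphite, Molybdenite.
Remaining candidates: Apatite, Beryl.
That is 2 minerals.

2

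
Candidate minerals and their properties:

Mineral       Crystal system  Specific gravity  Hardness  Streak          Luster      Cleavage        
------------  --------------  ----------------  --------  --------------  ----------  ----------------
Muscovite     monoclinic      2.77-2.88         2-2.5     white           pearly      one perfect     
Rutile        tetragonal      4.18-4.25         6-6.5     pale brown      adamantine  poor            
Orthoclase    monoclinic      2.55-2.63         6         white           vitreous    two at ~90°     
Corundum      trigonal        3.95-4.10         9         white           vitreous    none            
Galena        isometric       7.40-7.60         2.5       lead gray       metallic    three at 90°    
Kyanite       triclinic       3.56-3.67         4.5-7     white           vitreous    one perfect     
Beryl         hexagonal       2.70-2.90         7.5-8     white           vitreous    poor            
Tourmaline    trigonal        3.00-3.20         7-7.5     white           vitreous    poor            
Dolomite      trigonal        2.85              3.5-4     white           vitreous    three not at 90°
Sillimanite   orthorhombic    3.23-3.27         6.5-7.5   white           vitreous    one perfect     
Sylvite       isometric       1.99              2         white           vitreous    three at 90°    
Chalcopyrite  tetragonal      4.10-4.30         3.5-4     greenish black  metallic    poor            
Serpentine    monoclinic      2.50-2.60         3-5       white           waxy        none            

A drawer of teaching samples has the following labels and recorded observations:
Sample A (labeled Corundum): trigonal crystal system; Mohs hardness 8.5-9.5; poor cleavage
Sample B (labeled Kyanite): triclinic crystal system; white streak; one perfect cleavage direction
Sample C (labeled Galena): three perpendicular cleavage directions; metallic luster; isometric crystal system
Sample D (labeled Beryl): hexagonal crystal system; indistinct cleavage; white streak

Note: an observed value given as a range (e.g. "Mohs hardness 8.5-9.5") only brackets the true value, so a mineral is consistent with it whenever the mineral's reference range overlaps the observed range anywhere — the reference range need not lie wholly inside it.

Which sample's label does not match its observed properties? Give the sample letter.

Sample A: poor cleavage is outside the reference for Corundum (cleavage none) — mislabeled.
Sample B: nothing contradicts Kyanite.
Sample C: nothing contradicts Galena.
Sample D: nothing contradicts Beryl.
Sample A is the mislabeled one.

A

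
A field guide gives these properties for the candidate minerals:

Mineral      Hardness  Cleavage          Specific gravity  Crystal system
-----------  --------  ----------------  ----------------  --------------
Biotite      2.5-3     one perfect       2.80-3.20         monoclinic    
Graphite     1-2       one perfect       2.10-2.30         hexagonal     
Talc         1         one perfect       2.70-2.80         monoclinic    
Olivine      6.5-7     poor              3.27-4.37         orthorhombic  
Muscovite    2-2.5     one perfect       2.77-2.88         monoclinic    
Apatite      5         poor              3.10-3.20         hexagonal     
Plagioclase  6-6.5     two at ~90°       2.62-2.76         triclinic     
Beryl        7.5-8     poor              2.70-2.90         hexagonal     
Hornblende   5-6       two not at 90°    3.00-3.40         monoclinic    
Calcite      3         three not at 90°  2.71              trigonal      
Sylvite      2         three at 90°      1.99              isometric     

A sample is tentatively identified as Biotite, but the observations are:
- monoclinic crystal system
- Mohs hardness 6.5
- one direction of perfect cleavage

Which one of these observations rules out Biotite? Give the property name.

hardness

Monoclinic crystal system: Biotite has monoclinic system — consistent.
Mohs hardness 6.5: Biotite has hardness 2.5-3 — inconsistent.
One direction of perfect cleavage: Biotite has cleavage one perfect — consistent.
Only the hardness is inconsistent.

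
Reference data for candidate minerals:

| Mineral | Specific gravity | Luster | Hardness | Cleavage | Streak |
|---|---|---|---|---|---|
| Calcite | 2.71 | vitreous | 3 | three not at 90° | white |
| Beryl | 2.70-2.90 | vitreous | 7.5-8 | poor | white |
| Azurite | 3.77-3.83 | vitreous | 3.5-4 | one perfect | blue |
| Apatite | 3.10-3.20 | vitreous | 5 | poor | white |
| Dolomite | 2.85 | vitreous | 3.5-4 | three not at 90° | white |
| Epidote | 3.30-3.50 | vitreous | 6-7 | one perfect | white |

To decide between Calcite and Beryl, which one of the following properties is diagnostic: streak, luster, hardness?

Streak: both white — same for both.
Luster: both vitreous — same for both.
Hardness: Calcite 3, Beryl 7.5-8 — different.
Only hardness differs between Calcite and Beryl among the listed tests.

hardness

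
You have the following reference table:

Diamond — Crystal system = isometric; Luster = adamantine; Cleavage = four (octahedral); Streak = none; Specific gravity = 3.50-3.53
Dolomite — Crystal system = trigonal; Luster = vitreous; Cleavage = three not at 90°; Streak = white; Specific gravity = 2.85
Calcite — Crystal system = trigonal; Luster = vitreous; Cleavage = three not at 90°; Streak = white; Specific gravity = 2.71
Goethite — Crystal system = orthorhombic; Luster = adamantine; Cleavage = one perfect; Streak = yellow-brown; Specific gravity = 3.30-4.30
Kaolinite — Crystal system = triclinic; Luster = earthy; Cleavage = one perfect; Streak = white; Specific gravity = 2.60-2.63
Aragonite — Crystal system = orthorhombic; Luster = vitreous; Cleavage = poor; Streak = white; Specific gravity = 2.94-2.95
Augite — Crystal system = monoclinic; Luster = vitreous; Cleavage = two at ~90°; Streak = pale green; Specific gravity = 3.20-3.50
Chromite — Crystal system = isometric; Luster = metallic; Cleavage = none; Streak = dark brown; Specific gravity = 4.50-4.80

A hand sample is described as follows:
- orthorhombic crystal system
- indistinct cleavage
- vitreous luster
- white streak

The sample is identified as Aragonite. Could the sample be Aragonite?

Orthorhombic crystal system — matches Aragonite (orthorhombic system).
Indistinct cleavage — matches Aragonite (cleavage poor).
Vitreous luster — matches Aragonite (vitreous luster).
White streak — matches Aragonite (white streak).
Nothing contradicts Aragonite.

Consistent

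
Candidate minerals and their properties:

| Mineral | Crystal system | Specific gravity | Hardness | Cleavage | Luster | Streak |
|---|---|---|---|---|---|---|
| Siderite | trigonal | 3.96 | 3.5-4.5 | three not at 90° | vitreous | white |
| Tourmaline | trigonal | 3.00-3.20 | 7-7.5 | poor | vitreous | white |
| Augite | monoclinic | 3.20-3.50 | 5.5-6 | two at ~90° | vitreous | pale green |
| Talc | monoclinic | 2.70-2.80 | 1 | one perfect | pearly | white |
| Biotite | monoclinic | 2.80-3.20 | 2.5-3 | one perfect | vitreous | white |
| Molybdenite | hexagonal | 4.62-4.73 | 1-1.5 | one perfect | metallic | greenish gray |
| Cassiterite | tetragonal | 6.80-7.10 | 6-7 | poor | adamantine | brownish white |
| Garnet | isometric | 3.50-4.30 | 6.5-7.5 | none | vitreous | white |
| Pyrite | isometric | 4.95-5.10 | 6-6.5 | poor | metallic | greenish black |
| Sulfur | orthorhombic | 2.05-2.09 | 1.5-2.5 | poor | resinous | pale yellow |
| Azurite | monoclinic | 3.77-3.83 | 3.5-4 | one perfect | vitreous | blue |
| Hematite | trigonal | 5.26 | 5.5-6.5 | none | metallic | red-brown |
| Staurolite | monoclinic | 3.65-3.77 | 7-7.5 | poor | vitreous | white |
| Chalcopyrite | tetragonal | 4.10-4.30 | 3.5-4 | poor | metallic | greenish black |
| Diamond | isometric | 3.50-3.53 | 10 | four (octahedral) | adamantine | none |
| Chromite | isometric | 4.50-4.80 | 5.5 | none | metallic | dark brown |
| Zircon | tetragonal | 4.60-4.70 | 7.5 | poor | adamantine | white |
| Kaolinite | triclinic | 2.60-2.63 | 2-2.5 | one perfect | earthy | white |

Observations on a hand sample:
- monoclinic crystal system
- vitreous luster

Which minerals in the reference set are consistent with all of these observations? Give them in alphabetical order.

Monoclinic crystal system — narrows the field to Augite, Talc, Biotite, Azurite, Staurolite.
Vitreous luster eliminates Talc.
Remaining candidates: Augite, Azurite, Biotite, Staurolite.

Augite, Azurite, Biotite, Staurolite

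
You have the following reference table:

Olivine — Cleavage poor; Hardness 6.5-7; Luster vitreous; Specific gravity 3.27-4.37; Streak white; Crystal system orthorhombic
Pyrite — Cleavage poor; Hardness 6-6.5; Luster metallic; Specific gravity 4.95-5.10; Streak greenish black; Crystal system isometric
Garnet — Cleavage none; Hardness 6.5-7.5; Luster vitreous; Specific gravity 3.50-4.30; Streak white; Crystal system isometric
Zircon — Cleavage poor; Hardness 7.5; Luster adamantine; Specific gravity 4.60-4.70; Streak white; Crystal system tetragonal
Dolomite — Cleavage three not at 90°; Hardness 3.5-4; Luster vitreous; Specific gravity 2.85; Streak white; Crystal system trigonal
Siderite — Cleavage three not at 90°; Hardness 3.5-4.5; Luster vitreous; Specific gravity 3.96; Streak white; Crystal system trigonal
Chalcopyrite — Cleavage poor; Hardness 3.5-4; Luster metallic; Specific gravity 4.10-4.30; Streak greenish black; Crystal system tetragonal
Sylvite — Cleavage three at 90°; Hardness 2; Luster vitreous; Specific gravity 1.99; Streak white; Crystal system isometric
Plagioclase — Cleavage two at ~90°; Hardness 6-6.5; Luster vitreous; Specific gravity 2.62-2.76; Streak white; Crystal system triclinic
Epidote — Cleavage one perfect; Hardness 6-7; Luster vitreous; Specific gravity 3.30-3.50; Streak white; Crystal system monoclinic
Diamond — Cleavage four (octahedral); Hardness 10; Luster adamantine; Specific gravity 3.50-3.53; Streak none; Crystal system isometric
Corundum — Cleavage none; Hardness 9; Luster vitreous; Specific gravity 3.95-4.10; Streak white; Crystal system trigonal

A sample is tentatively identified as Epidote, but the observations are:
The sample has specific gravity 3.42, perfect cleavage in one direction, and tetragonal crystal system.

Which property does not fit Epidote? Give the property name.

Specific gravity 3.42: Epidote has SG 3.30-3.50 — consistent.
Perfect cleavage in one direction: Epidote has cleavage one perfect — consistent.
Tetragonal crystal system: Epidote has monoclinic system — outside the reference range.
Only the crystal system is inconsistent.

crystal system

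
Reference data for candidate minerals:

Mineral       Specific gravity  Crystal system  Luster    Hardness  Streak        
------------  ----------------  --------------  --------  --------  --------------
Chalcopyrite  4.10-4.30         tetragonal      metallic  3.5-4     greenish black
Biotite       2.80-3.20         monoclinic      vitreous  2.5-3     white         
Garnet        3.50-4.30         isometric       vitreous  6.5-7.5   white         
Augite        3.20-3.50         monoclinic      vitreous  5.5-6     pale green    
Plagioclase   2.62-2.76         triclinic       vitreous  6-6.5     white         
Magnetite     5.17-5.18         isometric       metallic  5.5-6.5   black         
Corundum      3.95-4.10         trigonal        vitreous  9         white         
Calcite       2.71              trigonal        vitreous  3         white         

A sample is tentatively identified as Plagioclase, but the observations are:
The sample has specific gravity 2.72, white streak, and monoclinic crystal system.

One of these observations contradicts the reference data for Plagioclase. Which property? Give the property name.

Specific gravity 2.72: Plagioclase has SG 2.62-2.76 — agrees.
White streak: Plagioclase has white streak — agrees.
Monoclinic crystal system: Plagioclase has triclinic system — inconsistent.
Only the crystal system is inconsistent.

crystal system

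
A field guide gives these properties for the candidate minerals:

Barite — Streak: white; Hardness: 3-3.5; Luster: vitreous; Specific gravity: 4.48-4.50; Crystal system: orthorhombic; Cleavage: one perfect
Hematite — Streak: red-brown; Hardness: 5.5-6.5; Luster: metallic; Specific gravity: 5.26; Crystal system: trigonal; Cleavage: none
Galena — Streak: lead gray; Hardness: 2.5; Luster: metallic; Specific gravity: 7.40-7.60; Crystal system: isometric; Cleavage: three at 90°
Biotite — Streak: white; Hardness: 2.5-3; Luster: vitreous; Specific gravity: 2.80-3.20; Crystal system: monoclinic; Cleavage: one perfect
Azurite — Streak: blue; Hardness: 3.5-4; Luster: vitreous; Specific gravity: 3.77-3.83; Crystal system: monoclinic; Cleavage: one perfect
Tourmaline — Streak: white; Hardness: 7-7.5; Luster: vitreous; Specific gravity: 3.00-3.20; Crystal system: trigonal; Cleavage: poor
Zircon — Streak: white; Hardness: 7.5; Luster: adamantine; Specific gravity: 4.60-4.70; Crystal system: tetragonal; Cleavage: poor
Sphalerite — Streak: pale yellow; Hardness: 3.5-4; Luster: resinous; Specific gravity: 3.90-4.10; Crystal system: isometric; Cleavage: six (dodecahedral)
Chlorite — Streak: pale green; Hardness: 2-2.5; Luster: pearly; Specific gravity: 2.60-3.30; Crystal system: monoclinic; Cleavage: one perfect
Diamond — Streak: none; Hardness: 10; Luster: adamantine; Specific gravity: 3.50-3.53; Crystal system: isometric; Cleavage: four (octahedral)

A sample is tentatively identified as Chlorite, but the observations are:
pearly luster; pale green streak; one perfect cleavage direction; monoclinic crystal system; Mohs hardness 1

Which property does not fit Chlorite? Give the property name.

hardness

Pearly luster: Chlorite has pearly luster — within range.
Pale green streak: Chlorite has pale green streak — within range.
One perfect cleavage direction: Chlorite has cleavage one perfect — within range.
Monoclinic crystal system: Chlorite has monoclinic system — within range.
Mohs hardness 1: Chlorite has hardness 2-2.5 — outside the reference range.
Only the hardness is inconsistent.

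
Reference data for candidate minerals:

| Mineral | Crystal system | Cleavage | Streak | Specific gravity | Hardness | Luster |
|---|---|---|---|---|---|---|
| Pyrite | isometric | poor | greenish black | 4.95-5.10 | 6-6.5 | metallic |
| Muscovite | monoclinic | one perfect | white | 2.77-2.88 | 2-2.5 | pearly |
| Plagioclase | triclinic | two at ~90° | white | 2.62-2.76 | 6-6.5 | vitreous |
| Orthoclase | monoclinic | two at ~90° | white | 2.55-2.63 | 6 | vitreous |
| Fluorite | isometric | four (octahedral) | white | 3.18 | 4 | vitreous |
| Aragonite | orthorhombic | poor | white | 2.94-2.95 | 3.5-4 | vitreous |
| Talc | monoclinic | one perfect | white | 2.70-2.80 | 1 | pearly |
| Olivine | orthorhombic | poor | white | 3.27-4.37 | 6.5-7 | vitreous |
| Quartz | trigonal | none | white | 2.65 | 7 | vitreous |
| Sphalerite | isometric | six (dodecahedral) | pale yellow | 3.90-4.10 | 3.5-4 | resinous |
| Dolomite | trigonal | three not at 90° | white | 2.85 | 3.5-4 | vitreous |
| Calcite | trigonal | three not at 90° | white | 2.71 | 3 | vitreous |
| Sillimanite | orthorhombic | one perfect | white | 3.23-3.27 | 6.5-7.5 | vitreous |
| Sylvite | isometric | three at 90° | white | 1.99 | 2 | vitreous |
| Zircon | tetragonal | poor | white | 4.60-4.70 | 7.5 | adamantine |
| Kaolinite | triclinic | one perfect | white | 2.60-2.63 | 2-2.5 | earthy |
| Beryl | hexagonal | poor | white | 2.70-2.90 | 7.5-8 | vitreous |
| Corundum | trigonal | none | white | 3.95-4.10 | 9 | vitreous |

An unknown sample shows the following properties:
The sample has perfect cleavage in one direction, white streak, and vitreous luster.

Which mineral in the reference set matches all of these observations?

Perfect cleavage in one direction — only Muscovite, Talc, Sillimanite, Kaolinite remain.
White streak — all remaining candidates fit.
Vitreous luster — leaves Sillimanite.
Sillimanite is the sole remaining match.

Sillimanite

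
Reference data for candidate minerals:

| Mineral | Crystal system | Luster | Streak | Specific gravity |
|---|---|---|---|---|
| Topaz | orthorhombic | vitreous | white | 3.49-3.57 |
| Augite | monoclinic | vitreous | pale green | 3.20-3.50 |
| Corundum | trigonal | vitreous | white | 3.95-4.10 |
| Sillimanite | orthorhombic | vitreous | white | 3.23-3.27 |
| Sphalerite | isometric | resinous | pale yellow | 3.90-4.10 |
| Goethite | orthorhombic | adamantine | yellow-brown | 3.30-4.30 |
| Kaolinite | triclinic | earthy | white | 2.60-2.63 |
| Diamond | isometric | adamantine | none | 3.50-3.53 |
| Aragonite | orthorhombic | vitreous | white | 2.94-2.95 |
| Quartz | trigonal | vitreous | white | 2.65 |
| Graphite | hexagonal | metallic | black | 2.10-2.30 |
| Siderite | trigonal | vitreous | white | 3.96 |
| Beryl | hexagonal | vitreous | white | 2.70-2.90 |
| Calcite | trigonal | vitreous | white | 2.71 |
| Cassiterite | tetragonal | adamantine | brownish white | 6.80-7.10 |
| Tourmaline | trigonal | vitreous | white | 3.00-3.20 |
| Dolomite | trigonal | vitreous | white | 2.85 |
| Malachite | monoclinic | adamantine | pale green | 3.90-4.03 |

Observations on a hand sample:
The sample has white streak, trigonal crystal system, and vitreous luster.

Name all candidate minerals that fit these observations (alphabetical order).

White streak — Topaz, Corundum, Sillimanite, Kaolinite, Aragonite, Quartz, Siderite, Beryl, Calcite, Tourmaline, Dolomite remain.
Trigonal crystal system is inconsistent with Topaz, Sillimanite, Kaolinite, Aragonite, Beryl.
Vitreous luster — consistent with all remaining minerals.
The minerals that satisfy all observations are Calcite, Corundum, Dolomite, Quartz, Siderite, Tourmaline.

Calcite, Corundum, Dolomite, Quartz, Siderite, Tourmaline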